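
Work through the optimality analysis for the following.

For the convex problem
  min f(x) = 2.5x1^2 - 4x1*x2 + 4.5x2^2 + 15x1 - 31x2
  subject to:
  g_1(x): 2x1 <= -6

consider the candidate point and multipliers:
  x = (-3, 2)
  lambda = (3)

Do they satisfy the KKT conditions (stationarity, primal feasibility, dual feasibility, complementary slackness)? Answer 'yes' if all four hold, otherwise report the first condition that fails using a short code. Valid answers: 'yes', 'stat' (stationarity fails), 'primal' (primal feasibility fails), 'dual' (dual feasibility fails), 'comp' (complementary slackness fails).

Gradient of f: grad f(x) = Q x + c = (-8, -1)
Constraint values g_i(x) = a_i^T x - b_i:
  g_1((-3, 2)) = 0
Stationarity residual: grad f(x) + sum_i lambda_i a_i = (-2, -1)
  -> stationarity FAILS
Primal feasibility (all g_i <= 0): OK
Dual feasibility (all lambda_i >= 0): OK
Complementary slackness (lambda_i * g_i(x) = 0 for all i): OK

Verdict: the first failing condition is stationarity -> stat.

stat


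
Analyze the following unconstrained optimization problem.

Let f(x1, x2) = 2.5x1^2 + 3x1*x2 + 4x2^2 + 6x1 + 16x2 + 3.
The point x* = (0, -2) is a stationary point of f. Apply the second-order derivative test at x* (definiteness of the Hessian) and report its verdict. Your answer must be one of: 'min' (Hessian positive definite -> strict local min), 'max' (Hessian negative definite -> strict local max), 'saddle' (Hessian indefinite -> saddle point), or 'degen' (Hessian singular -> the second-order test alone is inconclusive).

Compute the Hessian H = grad^2 f:
  H = [[5, 3], [3, 8]]
Verify stationarity: grad f(x*) = H x* + g = (0, 0).
Eigenvalues of H: 3.1459, 9.8541.
Both eigenvalues > 0, so H is positive definite -> x* is a strict local min.

min


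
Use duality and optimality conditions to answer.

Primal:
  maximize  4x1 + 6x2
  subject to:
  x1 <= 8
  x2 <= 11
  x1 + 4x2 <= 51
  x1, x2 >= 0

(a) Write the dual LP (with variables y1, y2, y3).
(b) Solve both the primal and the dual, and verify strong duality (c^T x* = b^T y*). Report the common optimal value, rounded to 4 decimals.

The standard primal-dual pair for 'max c^T x s.t. A x <= b, x >= 0' is:
  Dual:  min b^T y  s.t.  A^T y >= c,  y >= 0.

So the dual LP is:
  minimize  8y1 + 11y2 + 51y3
  subject to:
    y1 + y3 >= 4
    y2 + 4y3 >= 6
    y1, y2, y3 >= 0

Solving the primal: x* = (8, 10.75).
  primal value c^T x* = 96.5.
Solving the dual: y* = (2.5, 0, 1.5).
  dual value b^T y* = 96.5.
Strong duality: c^T x* = b^T y*. Confirmed.

96.5


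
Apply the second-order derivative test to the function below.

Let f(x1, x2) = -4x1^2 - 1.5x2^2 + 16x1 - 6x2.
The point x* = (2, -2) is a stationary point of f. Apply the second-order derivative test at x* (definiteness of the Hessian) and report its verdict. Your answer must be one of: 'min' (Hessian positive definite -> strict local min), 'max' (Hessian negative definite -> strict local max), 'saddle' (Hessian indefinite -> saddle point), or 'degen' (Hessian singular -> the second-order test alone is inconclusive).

Compute the Hessian H = grad^2 f:
  H = [[-8, 0], [0, -3]]
Verify stationarity: grad f(x*) = H x* + g = (0, 0).
Eigenvalues of H: -8, -3.
Both eigenvalues < 0, so H is negative definite -> x* is a strict local max.

max


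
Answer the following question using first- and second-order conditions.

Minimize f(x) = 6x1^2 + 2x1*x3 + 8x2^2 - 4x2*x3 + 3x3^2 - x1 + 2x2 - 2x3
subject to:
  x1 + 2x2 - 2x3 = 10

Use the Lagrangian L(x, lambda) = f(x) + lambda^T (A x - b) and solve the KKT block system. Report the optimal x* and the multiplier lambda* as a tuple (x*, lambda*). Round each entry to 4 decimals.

Form the Lagrangian:
  L(x, lambda) = (1/2) x^T Q x + c^T x + lambda^T (A x - b)
Stationarity (grad_x L = 0): Q x + c + A^T lambda = 0.
Primal feasibility: A x = b.

This gives the KKT block system:
  [ Q   A^T ] [ x     ]   [-c ]
  [ A    0  ] [ lambda ] = [ b ]

Solving the linear system:
  x*      = (1.6731, 0.3558, -3.8077)
  lambda* = (-11.4615)
  f(x*)   = 60.6346

x* = (1.6731, 0.3558, -3.8077), lambda* = (-11.4615)


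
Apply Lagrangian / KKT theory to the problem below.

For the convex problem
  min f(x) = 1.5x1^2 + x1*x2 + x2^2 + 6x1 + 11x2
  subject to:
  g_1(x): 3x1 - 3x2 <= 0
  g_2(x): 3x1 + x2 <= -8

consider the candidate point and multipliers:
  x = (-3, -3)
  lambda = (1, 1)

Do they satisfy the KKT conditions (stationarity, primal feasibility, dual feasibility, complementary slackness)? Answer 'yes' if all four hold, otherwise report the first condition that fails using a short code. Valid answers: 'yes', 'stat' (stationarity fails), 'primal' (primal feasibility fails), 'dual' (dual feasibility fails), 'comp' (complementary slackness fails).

Gradient of f: grad f(x) = Q x + c = (-6, 2)
Constraint values g_i(x) = a_i^T x - b_i:
  g_1((-3, -3)) = 0
  g_2((-3, -3)) = -4
Stationarity residual: grad f(x) + sum_i lambda_i a_i = (0, 0)
  -> stationarity OK
Primal feasibility (all g_i <= 0): OK
Dual feasibility (all lambda_i >= 0): OK
Complementary slackness (lambda_i * g_i(x) = 0 for all i): FAILS

Verdict: the first failing condition is complementary_slackness -> comp.

comp


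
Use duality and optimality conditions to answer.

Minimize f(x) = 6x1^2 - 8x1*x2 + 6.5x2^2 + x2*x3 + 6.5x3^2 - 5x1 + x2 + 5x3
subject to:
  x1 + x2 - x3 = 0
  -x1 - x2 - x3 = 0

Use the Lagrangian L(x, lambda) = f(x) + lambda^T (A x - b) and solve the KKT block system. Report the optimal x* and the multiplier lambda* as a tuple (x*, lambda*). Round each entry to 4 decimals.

Form the Lagrangian:
  L(x, lambda) = (1/2) x^T Q x + c^T x + lambda^T (A x - b)
Stationarity (grad_x L = 0): Q x + c + A^T lambda = 0.
Primal feasibility: A x = b.

This gives the KKT block system:
  [ Q   A^T ] [ x     ]   [-c ]
  [ A    0  ] [ lambda ] = [ b ]

Solving the linear system:
  x*      = (0.1463, -0.1463, 0)
  lambda* = (3.4634, 1.3902)
  f(x*)   = -0.439

x* = (0.1463, -0.1463, 0), lambda* = (3.4634, 1.3902)


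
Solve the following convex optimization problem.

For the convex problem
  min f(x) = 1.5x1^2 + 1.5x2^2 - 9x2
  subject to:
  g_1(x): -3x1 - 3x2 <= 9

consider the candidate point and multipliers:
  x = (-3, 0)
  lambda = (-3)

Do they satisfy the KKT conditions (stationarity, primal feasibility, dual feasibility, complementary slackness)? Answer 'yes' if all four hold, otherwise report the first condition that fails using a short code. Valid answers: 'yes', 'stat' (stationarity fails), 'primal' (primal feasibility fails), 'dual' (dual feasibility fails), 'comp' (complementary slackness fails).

Gradient of f: grad f(x) = Q x + c = (-9, -9)
Constraint values g_i(x) = a_i^T x - b_i:
  g_1((-3, 0)) = 0
Stationarity residual: grad f(x) + sum_i lambda_i a_i = (0, 0)
  -> stationarity OK
Primal feasibility (all g_i <= 0): OK
Dual feasibility (all lambda_i >= 0): FAILS
Complementary slackness (lambda_i * g_i(x) = 0 for all i): OK

Verdict: the first failing condition is dual_feasibility -> dual.

dual


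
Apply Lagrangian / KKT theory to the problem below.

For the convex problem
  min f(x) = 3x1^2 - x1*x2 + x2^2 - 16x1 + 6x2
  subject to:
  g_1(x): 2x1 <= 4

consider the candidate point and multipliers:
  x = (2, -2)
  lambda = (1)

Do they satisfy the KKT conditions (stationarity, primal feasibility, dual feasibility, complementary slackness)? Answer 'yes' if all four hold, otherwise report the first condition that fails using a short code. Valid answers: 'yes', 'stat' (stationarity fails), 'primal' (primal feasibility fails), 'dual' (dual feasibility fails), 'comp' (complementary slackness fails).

Gradient of f: grad f(x) = Q x + c = (-2, 0)
Constraint values g_i(x) = a_i^T x - b_i:
  g_1((2, -2)) = 0
Stationarity residual: grad f(x) + sum_i lambda_i a_i = (0, 0)
  -> stationarity OK
Primal feasibility (all g_i <= 0): OK
Dual feasibility (all lambda_i >= 0): OK
Complementary slackness (lambda_i * g_i(x) = 0 for all i): OK

Verdict: yes, KKT holds.

yes


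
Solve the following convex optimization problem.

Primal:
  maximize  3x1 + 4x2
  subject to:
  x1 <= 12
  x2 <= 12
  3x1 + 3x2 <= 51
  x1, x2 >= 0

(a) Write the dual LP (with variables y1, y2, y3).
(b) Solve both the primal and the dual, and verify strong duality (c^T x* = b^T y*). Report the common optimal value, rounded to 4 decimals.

The standard primal-dual pair for 'max c^T x s.t. A x <= b, x >= 0' is:
  Dual:  min b^T y  s.t.  A^T y >= c,  y >= 0.

So the dual LP is:
  minimize  12y1 + 12y2 + 51y3
  subject to:
    y1 + 3y3 >= 3
    y2 + 3y3 >= 4
    y1, y2, y3 >= 0

Solving the primal: x* = (5, 12).
  primal value c^T x* = 63.
Solving the dual: y* = (0, 1, 1).
  dual value b^T y* = 63.
Strong duality: c^T x* = b^T y*. Confirmed.

63


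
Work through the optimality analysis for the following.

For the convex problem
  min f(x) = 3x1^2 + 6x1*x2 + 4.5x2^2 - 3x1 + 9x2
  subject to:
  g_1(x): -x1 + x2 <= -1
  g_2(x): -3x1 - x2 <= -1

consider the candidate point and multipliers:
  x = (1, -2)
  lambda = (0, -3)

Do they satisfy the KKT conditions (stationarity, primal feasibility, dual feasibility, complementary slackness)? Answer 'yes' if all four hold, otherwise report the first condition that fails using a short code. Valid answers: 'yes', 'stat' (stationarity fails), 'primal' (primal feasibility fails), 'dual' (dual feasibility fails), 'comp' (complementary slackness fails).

Gradient of f: grad f(x) = Q x + c = (-9, -3)
Constraint values g_i(x) = a_i^T x - b_i:
  g_1((1, -2)) = -2
  g_2((1, -2)) = 0
Stationarity residual: grad f(x) + sum_i lambda_i a_i = (0, 0)
  -> stationarity OK
Primal feasibility (all g_i <= 0): OK
Dual feasibility (all lambda_i >= 0): FAILS
Complementary slackness (lambda_i * g_i(x) = 0 for all i): OK

Verdict: the first failing condition is dual_feasibility -> dual.

dual


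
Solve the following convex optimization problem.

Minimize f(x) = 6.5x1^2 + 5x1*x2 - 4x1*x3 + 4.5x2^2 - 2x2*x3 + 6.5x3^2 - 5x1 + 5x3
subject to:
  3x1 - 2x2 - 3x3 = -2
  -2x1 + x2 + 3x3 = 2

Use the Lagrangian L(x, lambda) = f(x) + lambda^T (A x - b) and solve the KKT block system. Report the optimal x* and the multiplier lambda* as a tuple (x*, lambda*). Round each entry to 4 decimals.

Form the Lagrangian:
  L(x, lambda) = (1/2) x^T Q x + c^T x + lambda^T (A x - b)
Stationarity (grad_x L = 0): Q x + c + A^T lambda = 0.
Primal feasibility: A x = b.

This gives the KKT block system:
  [ Q   A^T ] [ x     ]   [-c ]
  [ A    0  ] [ lambda ] = [ b ]

Solving the linear system:
  x*      = (0.1509, 0.1509, 0.717)
  lambda* = (-3.7925, -8.2642)
  f(x*)   = 5.8868

x* = (0.1509, 0.1509, 0.717), lambda* = (-3.7925, -8.2642)


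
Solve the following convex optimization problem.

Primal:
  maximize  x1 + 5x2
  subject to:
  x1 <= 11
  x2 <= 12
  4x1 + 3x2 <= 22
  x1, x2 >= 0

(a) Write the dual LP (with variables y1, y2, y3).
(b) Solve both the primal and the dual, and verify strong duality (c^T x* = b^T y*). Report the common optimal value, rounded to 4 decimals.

The standard primal-dual pair for 'max c^T x s.t. A x <= b, x >= 0' is:
  Dual:  min b^T y  s.t.  A^T y >= c,  y >= 0.

So the dual LP is:
  minimize  11y1 + 12y2 + 22y3
  subject to:
    y1 + 4y3 >= 1
    y2 + 3y3 >= 5
    y1, y2, y3 >= 0

Solving the primal: x* = (0, 7.3333).
  primal value c^T x* = 36.6667.
Solving the dual: y* = (0, 0, 1.6667).
  dual value b^T y* = 36.6667.
Strong duality: c^T x* = b^T y*. Confirmed.

36.6667


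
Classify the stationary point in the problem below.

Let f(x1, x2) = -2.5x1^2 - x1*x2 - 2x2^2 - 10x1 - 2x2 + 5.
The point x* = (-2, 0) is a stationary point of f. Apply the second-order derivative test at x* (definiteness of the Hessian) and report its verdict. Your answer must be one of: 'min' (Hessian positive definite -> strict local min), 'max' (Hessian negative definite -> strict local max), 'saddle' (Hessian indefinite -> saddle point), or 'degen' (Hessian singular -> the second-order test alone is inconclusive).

Compute the Hessian H = grad^2 f:
  H = [[-5, -1], [-1, -4]]
Verify stationarity: grad f(x*) = H x* + g = (0, 0).
Eigenvalues of H: -5.618, -3.382.
Both eigenvalues < 0, so H is negative definite -> x* is a strict local max.

max


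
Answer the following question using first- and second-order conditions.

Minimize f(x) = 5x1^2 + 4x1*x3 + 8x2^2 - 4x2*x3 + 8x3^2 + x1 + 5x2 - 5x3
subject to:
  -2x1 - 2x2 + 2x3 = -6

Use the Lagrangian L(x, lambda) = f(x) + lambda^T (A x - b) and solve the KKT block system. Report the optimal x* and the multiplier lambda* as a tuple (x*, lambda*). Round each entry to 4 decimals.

Form the Lagrangian:
  L(x, lambda) = (1/2) x^T Q x + c^T x + lambda^T (A x - b)
Stationarity (grad_x L = 0): Q x + c + A^T lambda = 0.
Primal feasibility: A x = b.

This gives the KKT block system:
  [ Q   A^T ] [ x     ]   [-c ]
  [ A    0  ] [ lambda ] = [ b ]

Solving the linear system:
  x*      = (1.7143, 0.3571, -0.9286)
  lambda* = (7.2143)
  f(x*)   = 25.7143

x* = (1.7143, 0.3571, -0.9286), lambda* = (7.2143)


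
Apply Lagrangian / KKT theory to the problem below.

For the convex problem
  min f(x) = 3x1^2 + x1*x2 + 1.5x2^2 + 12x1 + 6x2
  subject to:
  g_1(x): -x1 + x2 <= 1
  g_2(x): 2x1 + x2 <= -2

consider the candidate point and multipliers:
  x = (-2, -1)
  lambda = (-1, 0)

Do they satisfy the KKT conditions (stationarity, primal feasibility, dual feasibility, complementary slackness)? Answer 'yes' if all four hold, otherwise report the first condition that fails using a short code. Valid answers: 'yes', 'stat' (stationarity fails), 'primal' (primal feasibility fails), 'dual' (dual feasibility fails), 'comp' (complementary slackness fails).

Gradient of f: grad f(x) = Q x + c = (-1, 1)
Constraint values g_i(x) = a_i^T x - b_i:
  g_1((-2, -1)) = 0
  g_2((-2, -1)) = -3
Stationarity residual: grad f(x) + sum_i lambda_i a_i = (0, 0)
  -> stationarity OK
Primal feasibility (all g_i <= 0): OK
Dual feasibility (all lambda_i >= 0): FAILS
Complementary slackness (lambda_i * g_i(x) = 0 for all i): OK

Verdict: the first failing condition is dual_feasibility -> dual.

dual


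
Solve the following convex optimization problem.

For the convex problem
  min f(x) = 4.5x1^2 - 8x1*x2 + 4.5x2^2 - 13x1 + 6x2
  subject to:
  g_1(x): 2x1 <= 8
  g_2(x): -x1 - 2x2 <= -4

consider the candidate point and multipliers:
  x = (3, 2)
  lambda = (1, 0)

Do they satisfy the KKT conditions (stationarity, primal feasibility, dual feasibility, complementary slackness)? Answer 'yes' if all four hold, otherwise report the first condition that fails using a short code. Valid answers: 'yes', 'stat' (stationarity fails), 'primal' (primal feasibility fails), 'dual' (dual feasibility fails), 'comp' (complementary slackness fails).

Gradient of f: grad f(x) = Q x + c = (-2, 0)
Constraint values g_i(x) = a_i^T x - b_i:
  g_1((3, 2)) = -2
  g_2((3, 2)) = -3
Stationarity residual: grad f(x) + sum_i lambda_i a_i = (0, 0)
  -> stationarity OK
Primal feasibility (all g_i <= 0): OK
Dual feasibility (all lambda_i >= 0): OK
Complementary slackness (lambda_i * g_i(x) = 0 for all i): FAILS

Verdict: the first failing condition is complementary_slackness -> comp.

comp


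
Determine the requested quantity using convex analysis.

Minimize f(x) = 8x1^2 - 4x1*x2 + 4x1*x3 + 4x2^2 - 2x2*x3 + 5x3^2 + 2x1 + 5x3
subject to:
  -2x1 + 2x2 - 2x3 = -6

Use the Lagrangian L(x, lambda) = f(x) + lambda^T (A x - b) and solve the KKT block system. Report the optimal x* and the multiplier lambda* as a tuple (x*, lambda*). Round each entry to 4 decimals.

Form the Lagrangian:
  L(x, lambda) = (1/2) x^T Q x + c^T x + lambda^T (A x - b)
Stationarity (grad_x L = 0): Q x + c + A^T lambda = 0.
Primal feasibility: A x = b.

This gives the KKT block system:
  [ Q   A^T ] [ x     ]   [-c ]
  [ A    0  ] [ lambda ] = [ b ]

Solving the linear system:
  x*      = (0.3298, -1.883, 0.7872)
  lambda* = (8.9787)
  f(x*)   = 29.234

x* = (0.3298, -1.883, 0.7872), lambda* = (8.9787)


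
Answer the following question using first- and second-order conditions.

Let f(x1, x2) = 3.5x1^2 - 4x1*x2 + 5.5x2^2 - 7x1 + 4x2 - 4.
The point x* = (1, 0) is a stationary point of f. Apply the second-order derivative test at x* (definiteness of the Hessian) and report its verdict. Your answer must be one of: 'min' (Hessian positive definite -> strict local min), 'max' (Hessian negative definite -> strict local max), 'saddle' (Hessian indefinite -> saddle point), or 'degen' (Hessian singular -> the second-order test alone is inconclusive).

Compute the Hessian H = grad^2 f:
  H = [[7, -4], [-4, 11]]
Verify stationarity: grad f(x*) = H x* + g = (0, 0).
Eigenvalues of H: 4.5279, 13.4721.
Both eigenvalues > 0, so H is positive definite -> x* is a strict local min.

min


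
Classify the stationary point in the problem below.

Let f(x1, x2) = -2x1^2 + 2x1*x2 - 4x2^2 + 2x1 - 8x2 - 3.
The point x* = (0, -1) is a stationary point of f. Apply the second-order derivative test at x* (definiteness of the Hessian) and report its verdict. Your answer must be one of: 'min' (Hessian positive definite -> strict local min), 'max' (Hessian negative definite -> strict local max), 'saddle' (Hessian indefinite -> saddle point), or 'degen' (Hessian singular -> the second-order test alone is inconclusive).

Compute the Hessian H = grad^2 f:
  H = [[-4, 2], [2, -8]]
Verify stationarity: grad f(x*) = H x* + g = (0, 0).
Eigenvalues of H: -8.8284, -3.1716.
Both eigenvalues < 0, so H is negative definite -> x* is a strict local max.

max


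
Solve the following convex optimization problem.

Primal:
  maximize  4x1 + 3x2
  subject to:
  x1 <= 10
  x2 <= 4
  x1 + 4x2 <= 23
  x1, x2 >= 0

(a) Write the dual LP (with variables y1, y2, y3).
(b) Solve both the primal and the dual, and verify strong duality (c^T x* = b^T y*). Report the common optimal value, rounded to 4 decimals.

The standard primal-dual pair for 'max c^T x s.t. A x <= b, x >= 0' is:
  Dual:  min b^T y  s.t.  A^T y >= c,  y >= 0.

So the dual LP is:
  minimize  10y1 + 4y2 + 23y3
  subject to:
    y1 + y3 >= 4
    y2 + 4y3 >= 3
    y1, y2, y3 >= 0

Solving the primal: x* = (10, 3.25).
  primal value c^T x* = 49.75.
Solving the dual: y* = (3.25, 0, 0.75).
  dual value b^T y* = 49.75.
Strong duality: c^T x* = b^T y*. Confirmed.

49.75


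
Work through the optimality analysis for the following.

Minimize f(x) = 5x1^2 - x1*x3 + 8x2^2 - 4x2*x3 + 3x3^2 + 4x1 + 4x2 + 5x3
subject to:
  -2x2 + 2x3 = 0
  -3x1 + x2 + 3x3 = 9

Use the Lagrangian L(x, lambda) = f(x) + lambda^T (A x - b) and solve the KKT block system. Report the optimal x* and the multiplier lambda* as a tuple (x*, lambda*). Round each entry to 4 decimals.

Form the Lagrangian:
  L(x, lambda) = (1/2) x^T Q x + c^T x + lambda^T (A x - b)
Stationarity (grad_x L = 0): Q x + c + A^T lambda = 0.
Primal feasibility: A x = b.

This gives the KKT block system:
  [ Q   A^T ] [ x     ]   [-c ]
  [ A    0  ] [ lambda ] = [ b ]

Solving the linear system:
  x*      = (-1.9618, 0.7786, 0.7786)
  lambda* = (3.9389, -5.4656)
  f(x*)   = 24.1756

x* = (-1.9618, 0.7786, 0.7786), lambda* = (3.9389, -5.4656)


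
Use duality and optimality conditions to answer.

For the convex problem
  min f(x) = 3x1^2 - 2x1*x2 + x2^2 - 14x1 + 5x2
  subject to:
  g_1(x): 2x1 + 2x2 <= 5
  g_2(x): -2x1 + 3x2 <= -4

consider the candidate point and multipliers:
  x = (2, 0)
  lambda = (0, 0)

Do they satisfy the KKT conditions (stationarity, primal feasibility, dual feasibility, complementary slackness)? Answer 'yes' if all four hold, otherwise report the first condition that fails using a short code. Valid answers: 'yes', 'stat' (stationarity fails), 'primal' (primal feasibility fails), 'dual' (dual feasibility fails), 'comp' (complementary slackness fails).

Gradient of f: grad f(x) = Q x + c = (-2, 1)
Constraint values g_i(x) = a_i^T x - b_i:
  g_1((2, 0)) = -1
  g_2((2, 0)) = 0
Stationarity residual: grad f(x) + sum_i lambda_i a_i = (-2, 1)
  -> stationarity FAILS
Primal feasibility (all g_i <= 0): OK
Dual feasibility (all lambda_i >= 0): OK
Complementary slackness (lambda_i * g_i(x) = 0 for all i): OK

Verdict: the first failing condition is stationarity -> stat.

stat


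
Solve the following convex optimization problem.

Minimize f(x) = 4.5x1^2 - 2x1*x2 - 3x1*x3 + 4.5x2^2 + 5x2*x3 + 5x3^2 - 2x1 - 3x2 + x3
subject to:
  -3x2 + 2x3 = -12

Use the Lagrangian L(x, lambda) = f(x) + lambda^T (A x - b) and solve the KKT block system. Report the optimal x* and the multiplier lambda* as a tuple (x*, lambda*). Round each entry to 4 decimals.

Form the Lagrangian:
  L(x, lambda) = (1/2) x^T Q x + c^T x + lambda^T (A x - b)
Stationarity (grad_x L = 0): Q x + c + A^T lambda = 0.
Primal feasibility: A x = b.

This gives the KKT block system:
  [ Q   A^T ] [ x     ]   [-c ]
  [ A    0  ] [ lambda ] = [ b ]

Solving the linear system:
  x*      = (0.1216, 2.6299, -2.0551)
  lambda* = (3.3834)
  f(x*)   = 15.2063

x* = (0.1216, 2.6299, -2.0551), lambda* = (3.3834)


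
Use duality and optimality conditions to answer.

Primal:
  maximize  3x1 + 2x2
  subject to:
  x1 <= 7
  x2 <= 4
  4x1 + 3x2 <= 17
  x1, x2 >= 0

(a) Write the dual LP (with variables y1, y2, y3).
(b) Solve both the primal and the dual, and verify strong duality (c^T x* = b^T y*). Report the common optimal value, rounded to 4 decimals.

The standard primal-dual pair for 'max c^T x s.t. A x <= b, x >= 0' is:
  Dual:  min b^T y  s.t.  A^T y >= c,  y >= 0.

So the dual LP is:
  minimize  7y1 + 4y2 + 17y3
  subject to:
    y1 + 4y3 >= 3
    y2 + 3y3 >= 2
    y1, y2, y3 >= 0

Solving the primal: x* = (4.25, 0).
  primal value c^T x* = 12.75.
Solving the dual: y* = (0, 0, 0.75).
  dual value b^T y* = 12.75.
Strong duality: c^T x* = b^T y*. Confirmed.

12.75


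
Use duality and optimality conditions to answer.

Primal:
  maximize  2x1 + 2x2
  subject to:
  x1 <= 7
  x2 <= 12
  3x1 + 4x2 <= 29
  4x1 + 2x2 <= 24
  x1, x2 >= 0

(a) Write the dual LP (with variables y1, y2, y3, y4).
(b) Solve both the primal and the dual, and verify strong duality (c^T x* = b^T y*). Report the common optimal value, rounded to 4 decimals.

The standard primal-dual pair for 'max c^T x s.t. A x <= b, x >= 0' is:
  Dual:  min b^T y  s.t.  A^T y >= c,  y >= 0.

So the dual LP is:
  minimize  7y1 + 12y2 + 29y3 + 24y4
  subject to:
    y1 + 3y3 + 4y4 >= 2
    y2 + 4y3 + 2y4 >= 2
    y1, y2, y3, y4 >= 0

Solving the primal: x* = (3.8, 4.4).
  primal value c^T x* = 16.4.
Solving the dual: y* = (0, 0, 0.4, 0.2).
  dual value b^T y* = 16.4.
Strong duality: c^T x* = b^T y*. Confirmed.

16.4


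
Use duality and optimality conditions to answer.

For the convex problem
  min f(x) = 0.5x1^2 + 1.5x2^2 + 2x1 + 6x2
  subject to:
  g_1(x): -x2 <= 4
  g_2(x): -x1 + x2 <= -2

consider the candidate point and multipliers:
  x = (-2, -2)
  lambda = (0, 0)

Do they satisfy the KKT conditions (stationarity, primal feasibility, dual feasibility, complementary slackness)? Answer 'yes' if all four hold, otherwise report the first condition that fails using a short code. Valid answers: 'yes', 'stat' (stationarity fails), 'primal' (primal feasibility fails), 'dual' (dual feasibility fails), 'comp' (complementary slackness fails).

Gradient of f: grad f(x) = Q x + c = (0, 0)
Constraint values g_i(x) = a_i^T x - b_i:
  g_1((-2, -2)) = -2
  g_2((-2, -2)) = 2
Stationarity residual: grad f(x) + sum_i lambda_i a_i = (0, 0)
  -> stationarity OK
Primal feasibility (all g_i <= 0): FAILS
Dual feasibility (all lambda_i >= 0): OK
Complementary slackness (lambda_i * g_i(x) = 0 for all i): OK

Verdict: the first failing condition is primal_feasibility -> primal.

primal


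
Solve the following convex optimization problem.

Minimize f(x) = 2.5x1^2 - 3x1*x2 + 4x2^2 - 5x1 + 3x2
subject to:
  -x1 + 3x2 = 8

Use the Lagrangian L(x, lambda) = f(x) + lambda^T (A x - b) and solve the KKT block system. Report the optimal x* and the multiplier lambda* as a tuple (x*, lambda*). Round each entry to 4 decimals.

Form the Lagrangian:
  L(x, lambda) = (1/2) x^T Q x + c^T x + lambda^T (A x - b)
Stationarity (grad_x L = 0): Q x + c + A^T lambda = 0.
Primal feasibility: A x = b.

This gives the KKT block system:
  [ Q   A^T ] [ x     ]   [-c ]
  [ A    0  ] [ lambda ] = [ b ]

Solving the linear system:
  x*      = (1.2571, 3.0857)
  lambda* = (-7.9714)
  f(x*)   = 33.3714

x* = (1.2571, 3.0857), lambda* = (-7.9714)


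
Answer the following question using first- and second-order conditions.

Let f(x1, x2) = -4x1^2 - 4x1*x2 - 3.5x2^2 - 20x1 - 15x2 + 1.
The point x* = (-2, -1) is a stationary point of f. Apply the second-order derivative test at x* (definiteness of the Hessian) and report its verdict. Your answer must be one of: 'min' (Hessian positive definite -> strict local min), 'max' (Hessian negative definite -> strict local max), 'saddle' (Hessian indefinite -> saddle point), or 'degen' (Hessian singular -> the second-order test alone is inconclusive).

Compute the Hessian H = grad^2 f:
  H = [[-8, -4], [-4, -7]]
Verify stationarity: grad f(x*) = H x* + g = (0, 0).
Eigenvalues of H: -11.5311, -3.4689.
Both eigenvalues < 0, so H is negative definite -> x* is a strict local max.

max


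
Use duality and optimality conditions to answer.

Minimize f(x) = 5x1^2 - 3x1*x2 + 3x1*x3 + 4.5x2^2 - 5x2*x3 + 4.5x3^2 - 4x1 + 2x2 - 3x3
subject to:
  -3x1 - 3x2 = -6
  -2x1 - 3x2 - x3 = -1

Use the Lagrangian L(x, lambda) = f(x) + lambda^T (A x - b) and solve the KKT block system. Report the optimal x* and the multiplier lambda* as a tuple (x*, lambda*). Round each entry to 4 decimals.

Form the Lagrangian:
  L(x, lambda) = (1/2) x^T Q x + c^T x + lambda^T (A x - b)
Stationarity (grad_x L = 0): Q x + c + A^T lambda = 0.
Primal feasibility: A x = b.

This gives the KKT block system:
  [ Q   A^T ] [ x     ]   [-c ]
  [ A    0  ] [ lambda ] = [ b ]

Solving the linear system:
  x*      = (2.56, -0.56, -2.44)
  lambda* = (14.9733, -14.48)
  f(x*)   = 35.66

x* = (2.56, -0.56, -2.44), lambda* = (14.9733, -14.48)


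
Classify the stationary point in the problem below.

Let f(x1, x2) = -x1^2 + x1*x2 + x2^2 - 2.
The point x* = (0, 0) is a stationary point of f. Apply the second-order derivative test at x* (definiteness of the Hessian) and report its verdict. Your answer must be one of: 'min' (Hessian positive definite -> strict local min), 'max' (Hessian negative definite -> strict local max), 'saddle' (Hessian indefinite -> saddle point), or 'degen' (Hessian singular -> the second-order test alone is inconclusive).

Compute the Hessian H = grad^2 f:
  H = [[-2, 1], [1, 2]]
Verify stationarity: grad f(x*) = H x* + g = (0, 0).
Eigenvalues of H: -2.2361, 2.2361.
Eigenvalues have mixed signs, so H is indefinite -> x* is a saddle point.

saddle


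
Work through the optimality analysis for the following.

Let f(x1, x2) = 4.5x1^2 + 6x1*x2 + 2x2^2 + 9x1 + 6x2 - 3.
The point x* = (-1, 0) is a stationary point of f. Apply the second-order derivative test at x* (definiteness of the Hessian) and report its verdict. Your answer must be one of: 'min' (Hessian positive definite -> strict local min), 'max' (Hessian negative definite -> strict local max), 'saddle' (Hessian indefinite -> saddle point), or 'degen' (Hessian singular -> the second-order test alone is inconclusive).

Compute the Hessian H = grad^2 f:
  H = [[9, 6], [6, 4]]
Verify stationarity: grad f(x*) = H x* + g = (0, 0).
Eigenvalues of H: 0, 13.
H has a zero eigenvalue (singular; positive semidefinite but not definite), so H is neither positive definite, negative definite, nor indefinite. The second-order test alone is inconclusive -> degen.
(Indeed, f is constant along the null direction of H through x*, so x* is not a strict local extremum.)

degen


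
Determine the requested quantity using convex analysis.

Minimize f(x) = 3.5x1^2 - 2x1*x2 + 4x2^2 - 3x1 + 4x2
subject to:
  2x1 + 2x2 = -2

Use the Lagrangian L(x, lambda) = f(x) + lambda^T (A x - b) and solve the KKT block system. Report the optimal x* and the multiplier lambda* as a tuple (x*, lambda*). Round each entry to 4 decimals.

Form the Lagrangian:
  L(x, lambda) = (1/2) x^T Q x + c^T x + lambda^T (A x - b)
Stationarity (grad_x L = 0): Q x + c + A^T lambda = 0.
Primal feasibility: A x = b.

This gives the KKT block system:
  [ Q   A^T ] [ x     ]   [-c ]
  [ A    0  ] [ lambda ] = [ b ]

Solving the linear system:
  x*      = (-0.1579, -0.8421)
  lambda* = (1.2105)
  f(x*)   = -0.2368

x* = (-0.1579, -0.8421), lambda* = (1.2105)


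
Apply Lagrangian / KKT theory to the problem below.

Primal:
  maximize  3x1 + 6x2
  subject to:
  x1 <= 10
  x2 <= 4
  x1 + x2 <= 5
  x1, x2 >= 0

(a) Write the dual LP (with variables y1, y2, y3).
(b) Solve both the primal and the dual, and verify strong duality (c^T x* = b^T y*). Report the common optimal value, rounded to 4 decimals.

The standard primal-dual pair for 'max c^T x s.t. A x <= b, x >= 0' is:
  Dual:  min b^T y  s.t.  A^T y >= c,  y >= 0.

So the dual LP is:
  minimize  10y1 + 4y2 + 5y3
  subject to:
    y1 + y3 >= 3
    y2 + y3 >= 6
    y1, y2, y3 >= 0

Solving the primal: x* = (1, 4).
  primal value c^T x* = 27.
Solving the dual: y* = (0, 3, 3).
  dual value b^T y* = 27.
Strong duality: c^T x* = b^T y*. Confirmed.

27


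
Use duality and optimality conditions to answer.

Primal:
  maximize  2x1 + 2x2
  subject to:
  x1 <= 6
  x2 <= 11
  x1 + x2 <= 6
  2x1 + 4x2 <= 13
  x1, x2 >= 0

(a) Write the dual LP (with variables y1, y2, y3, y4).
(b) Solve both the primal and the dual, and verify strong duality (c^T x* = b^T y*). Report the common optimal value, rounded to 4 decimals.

The standard primal-dual pair for 'max c^T x s.t. A x <= b, x >= 0' is:
  Dual:  min b^T y  s.t.  A^T y >= c,  y >= 0.

So the dual LP is:
  minimize  6y1 + 11y2 + 6y3 + 13y4
  subject to:
    y1 + y3 + 2y4 >= 2
    y2 + y3 + 4y4 >= 2
    y1, y2, y3, y4 >= 0

Solving the primal: x* = (6, 0).
  primal value c^T x* = 12.
Solving the dual: y* = (0, 0, 2, 0).
  dual value b^T y* = 12.
Strong duality: c^T x* = b^T y*. Confirmed.

12


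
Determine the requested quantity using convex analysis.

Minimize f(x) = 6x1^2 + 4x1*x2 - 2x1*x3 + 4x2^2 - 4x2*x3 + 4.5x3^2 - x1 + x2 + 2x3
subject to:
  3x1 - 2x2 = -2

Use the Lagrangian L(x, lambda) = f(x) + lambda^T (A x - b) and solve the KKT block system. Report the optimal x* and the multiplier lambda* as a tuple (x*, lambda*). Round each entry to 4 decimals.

Form the Lagrangian:
  L(x, lambda) = (1/2) x^T Q x + c^T x + lambda^T (A x - b)
Stationarity (grad_x L = 0): Q x + c + A^T lambda = 0.
Primal feasibility: A x = b.

This gives the KKT block system:
  [ Q   A^T ] [ x     ]   [-c ]
  [ A    0  ] [ lambda ] = [ b ]

Solving the linear system:
  x*      = (-0.422, 0.367, -0.1529)
  lambda* = (1.4299)
  f(x*)   = 1.6716

x* = (-0.422, 0.367, -0.1529), lambda* = (1.4299)


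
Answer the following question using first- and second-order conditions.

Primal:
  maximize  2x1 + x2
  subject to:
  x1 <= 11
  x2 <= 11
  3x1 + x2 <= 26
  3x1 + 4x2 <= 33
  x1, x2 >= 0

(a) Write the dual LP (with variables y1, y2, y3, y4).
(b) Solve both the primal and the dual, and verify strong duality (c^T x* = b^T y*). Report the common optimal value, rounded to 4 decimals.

The standard primal-dual pair for 'max c^T x s.t. A x <= b, x >= 0' is:
  Dual:  min b^T y  s.t.  A^T y >= c,  y >= 0.

So the dual LP is:
  minimize  11y1 + 11y2 + 26y3 + 33y4
  subject to:
    y1 + 3y3 + 3y4 >= 2
    y2 + y3 + 4y4 >= 1
    y1, y2, y3, y4 >= 0

Solving the primal: x* = (7.8889, 2.3333).
  primal value c^T x* = 18.1111.
Solving the dual: y* = (0, 0, 0.5556, 0.1111).
  dual value b^T y* = 18.1111.
Strong duality: c^T x* = b^T y*. Confirmed.

18.1111


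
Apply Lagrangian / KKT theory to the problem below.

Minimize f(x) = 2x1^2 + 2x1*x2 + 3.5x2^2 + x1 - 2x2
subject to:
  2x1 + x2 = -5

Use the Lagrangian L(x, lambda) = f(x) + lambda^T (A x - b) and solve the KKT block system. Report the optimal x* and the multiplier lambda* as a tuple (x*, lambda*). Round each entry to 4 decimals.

Form the Lagrangian:
  L(x, lambda) = (1/2) x^T Q x + c^T x + lambda^T (A x - b)
Stationarity (grad_x L = 0): Q x + c + A^T lambda = 0.
Primal feasibility: A x = b.

This gives the KKT block system:
  [ Q   A^T ] [ x     ]   [-c ]
  [ A    0  ] [ lambda ] = [ b ]

Solving the linear system:
  x*      = (-2.7083, 0.4167)
  lambda* = (4.5)
  f(x*)   = 9.4792

x* = (-2.7083, 0.4167), lambda* = (4.5)


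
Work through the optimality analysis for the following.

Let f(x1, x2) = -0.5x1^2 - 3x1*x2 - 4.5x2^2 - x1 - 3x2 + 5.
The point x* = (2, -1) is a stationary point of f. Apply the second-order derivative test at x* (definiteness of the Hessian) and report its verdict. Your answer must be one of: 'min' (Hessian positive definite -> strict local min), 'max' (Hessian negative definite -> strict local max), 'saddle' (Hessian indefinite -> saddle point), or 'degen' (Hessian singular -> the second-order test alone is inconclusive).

Compute the Hessian H = grad^2 f:
  H = [[-1, -3], [-3, -9]]
Verify stationarity: grad f(x*) = H x* + g = (0, 0).
Eigenvalues of H: -10, 0.
H has a zero eigenvalue (singular; negative semidefinite but not definite), so H is neither positive definite, negative definite, nor indefinite. The second-order test alone is inconclusive -> degen.
(Indeed, f is constant along the null direction of H through x*, so x* is not a strict local extremum.)

degen


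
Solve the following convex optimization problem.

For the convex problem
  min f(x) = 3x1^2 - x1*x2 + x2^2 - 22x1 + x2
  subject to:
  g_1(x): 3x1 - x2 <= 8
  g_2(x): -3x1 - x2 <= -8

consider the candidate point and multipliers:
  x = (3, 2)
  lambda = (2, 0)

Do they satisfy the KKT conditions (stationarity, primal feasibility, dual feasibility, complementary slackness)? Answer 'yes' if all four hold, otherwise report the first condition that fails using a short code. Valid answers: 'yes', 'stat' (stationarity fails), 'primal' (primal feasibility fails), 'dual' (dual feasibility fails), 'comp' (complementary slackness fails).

Gradient of f: grad f(x) = Q x + c = (-6, 2)
Constraint values g_i(x) = a_i^T x - b_i:
  g_1((3, 2)) = -1
  g_2((3, 2)) = -3
Stationarity residual: grad f(x) + sum_i lambda_i a_i = (0, 0)
  -> stationarity OK
Primal feasibility (all g_i <= 0): OK
Dual feasibility (all lambda_i >= 0): OK
Complementary slackness (lambda_i * g_i(x) = 0 for all i): FAILS

Verdict: the first failing condition is complementary_slackness -> comp.

comp


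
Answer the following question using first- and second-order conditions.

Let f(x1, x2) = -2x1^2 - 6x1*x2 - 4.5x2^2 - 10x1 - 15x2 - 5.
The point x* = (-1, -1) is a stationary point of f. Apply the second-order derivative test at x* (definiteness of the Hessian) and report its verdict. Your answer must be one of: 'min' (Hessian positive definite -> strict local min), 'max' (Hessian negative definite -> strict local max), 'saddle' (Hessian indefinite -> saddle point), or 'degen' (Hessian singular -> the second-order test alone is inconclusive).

Compute the Hessian H = grad^2 f:
  H = [[-4, -6], [-6, -9]]
Verify stationarity: grad f(x*) = H x* + g = (0, 0).
Eigenvalues of H: -13, 0.
H has a zero eigenvalue (singular; negative semidefinite but not definite), so H is neither positive definite, negative definite, nor indefinite. The second-order test alone is inconclusive -> degen.
(Indeed, f is constant along the null direction of H through x*, so x* is not a strict local extremum.)

degen


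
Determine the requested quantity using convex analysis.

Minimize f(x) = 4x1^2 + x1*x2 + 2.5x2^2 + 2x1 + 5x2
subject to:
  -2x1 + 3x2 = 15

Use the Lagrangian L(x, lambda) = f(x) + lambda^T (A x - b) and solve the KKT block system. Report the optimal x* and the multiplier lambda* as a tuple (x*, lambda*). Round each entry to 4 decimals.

Form the Lagrangian:
  L(x, lambda) = (1/2) x^T Q x + c^T x + lambda^T (A x - b)
Stationarity (grad_x L = 0): Q x + c + A^T lambda = 0.
Primal feasibility: A x = b.

This gives the KKT block system:
  [ Q   A^T ] [ x     ]   [-c ]
  [ A    0  ] [ lambda ] = [ b ]

Solving the linear system:
  x*      = (-2.3365, 3.4423)
  lambda* = (-6.625)
  f(x*)   = 55.9567

x* = (-2.3365, 3.4423), lambda* = (-6.625)


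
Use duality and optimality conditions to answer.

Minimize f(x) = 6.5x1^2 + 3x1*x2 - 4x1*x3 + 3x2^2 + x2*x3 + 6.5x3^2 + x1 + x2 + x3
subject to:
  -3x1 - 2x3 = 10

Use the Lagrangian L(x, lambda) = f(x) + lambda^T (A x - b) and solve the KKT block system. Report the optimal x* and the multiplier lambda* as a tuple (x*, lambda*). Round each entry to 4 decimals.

Form the Lagrangian:
  L(x, lambda) = (1/2) x^T Q x + c^T x + lambda^T (A x - b)
Stationarity (grad_x L = 0): Q x + c + A^T lambda = 0.
Primal feasibility: A x = b.

This gives the KKT block system:
  [ Q   A^T ] [ x     ]   [-c ]
  [ A    0  ] [ lambda ] = [ b ]

Solving the linear system:
  x*      = (-2.1903, 1.2142, -1.7146)
  lambda* = (-5.6574)
  f(x*)   = 26.9416

x* = (-2.1903, 1.2142, -1.7146), lambda* = (-5.6574)


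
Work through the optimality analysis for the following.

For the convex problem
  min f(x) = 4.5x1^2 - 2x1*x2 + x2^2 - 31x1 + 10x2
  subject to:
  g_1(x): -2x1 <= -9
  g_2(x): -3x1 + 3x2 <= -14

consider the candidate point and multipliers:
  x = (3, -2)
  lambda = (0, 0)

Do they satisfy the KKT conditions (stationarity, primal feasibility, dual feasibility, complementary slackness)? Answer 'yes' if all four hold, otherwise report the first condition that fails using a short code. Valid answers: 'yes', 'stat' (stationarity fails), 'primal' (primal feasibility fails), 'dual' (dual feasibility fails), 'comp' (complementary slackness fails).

Gradient of f: grad f(x) = Q x + c = (0, 0)
Constraint values g_i(x) = a_i^T x - b_i:
  g_1((3, -2)) = 3
  g_2((3, -2)) = -1
Stationarity residual: grad f(x) + sum_i lambda_i a_i = (0, 0)
  -> stationarity OK
Primal feasibility (all g_i <= 0): FAILS
Dual feasibility (all lambda_i >= 0): OK
Complementary slackness (lambda_i * g_i(x) = 0 for all i): OK

Verdict: the first failing condition is primal_feasibility -> primal.

primal


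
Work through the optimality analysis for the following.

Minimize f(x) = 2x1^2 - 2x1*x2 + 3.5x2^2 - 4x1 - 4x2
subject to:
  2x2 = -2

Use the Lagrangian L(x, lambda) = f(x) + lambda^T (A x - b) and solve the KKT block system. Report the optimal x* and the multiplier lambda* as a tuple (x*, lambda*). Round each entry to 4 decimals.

Form the Lagrangian:
  L(x, lambda) = (1/2) x^T Q x + c^T x + lambda^T (A x - b)
Stationarity (grad_x L = 0): Q x + c + A^T lambda = 0.
Primal feasibility: A x = b.

This gives the KKT block system:
  [ Q   A^T ] [ x     ]   [-c ]
  [ A    0  ] [ lambda ] = [ b ]

Solving the linear system:
  x*      = (0.5, -1)
  lambda* = (6)
  f(x*)   = 7

x* = (0.5, -1), lambda* = (6)


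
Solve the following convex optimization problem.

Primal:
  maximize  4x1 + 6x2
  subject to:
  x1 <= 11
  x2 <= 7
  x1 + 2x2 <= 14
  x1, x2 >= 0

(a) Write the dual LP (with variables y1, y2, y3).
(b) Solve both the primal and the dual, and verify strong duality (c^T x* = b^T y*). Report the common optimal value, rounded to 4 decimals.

The standard primal-dual pair for 'max c^T x s.t. A x <= b, x >= 0' is:
  Dual:  min b^T y  s.t.  A^T y >= c,  y >= 0.

So the dual LP is:
  minimize  11y1 + 7y2 + 14y3
  subject to:
    y1 + y3 >= 4
    y2 + 2y3 >= 6
    y1, y2, y3 >= 0

Solving the primal: x* = (11, 1.5).
  primal value c^T x* = 53.
Solving the dual: y* = (1, 0, 3).
  dual value b^T y* = 53.
Strong duality: c^T x* = b^T y*. Confirmed.

53


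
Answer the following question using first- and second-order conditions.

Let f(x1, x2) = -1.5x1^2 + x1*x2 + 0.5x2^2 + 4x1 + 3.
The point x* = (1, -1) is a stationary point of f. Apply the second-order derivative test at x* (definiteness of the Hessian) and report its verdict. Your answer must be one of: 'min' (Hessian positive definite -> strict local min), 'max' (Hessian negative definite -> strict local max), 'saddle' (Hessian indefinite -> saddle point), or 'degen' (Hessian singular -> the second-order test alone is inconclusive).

Compute the Hessian H = grad^2 f:
  H = [[-3, 1], [1, 1]]
Verify stationarity: grad f(x*) = H x* + g = (0, 0).
Eigenvalues of H: -3.2361, 1.2361.
Eigenvalues have mixed signs, so H is indefinite -> x* is a saddle point.

saddle
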